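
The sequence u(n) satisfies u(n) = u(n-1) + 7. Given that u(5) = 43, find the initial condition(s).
u(5) = u(0) + 5·7, so u(0) = 43 - 35 = 8.

u(0) = 8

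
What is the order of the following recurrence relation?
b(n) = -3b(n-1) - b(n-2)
The order is the largest lag k for which b(n-k) appears. Here the deepest term is b(n-2), so the order is 2.

Order 2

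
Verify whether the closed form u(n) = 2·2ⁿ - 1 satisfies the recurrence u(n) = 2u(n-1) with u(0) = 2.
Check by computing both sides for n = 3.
From the recurrence with u(0) = 2:
  u(0) = 2, u(1) = 4, u(2) = 8, u(3) = 16
  so the recurrence gives u(3) = 16.
From the proposed closed form u(n) = 2·2ⁿ - 1:
  u(3) = 15.
The recurrence gives 16 but the closed form gives 15, so the closed form does not satisfy the recurrence.

No, the closed form is incorrect.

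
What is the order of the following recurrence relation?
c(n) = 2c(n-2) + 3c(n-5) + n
The order is the largest lag k for which c(n-k) appears. Here the deepest term is c(n-5) (the n term is non-homogeneous and does not affect the order), so the order is 5.

Order 5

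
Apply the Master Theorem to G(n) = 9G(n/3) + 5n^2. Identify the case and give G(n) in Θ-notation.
Master Theorem template: G(n) = a·G(n/b) + f(n).
Here: a=9, b=3, f(n)=5n^2
Compute log_b(a) = log_3(9) = 2.
f(n) = 5n^2 = Θ(n^2). Case 2: G(n) = Θ(n^2 log n).

Case 2: G(n) = Θ(n^2 log n)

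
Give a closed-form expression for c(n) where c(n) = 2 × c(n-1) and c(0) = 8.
Recurrence: c(n) = 2 × c(n-1), initial: c(0) = 8.
Each term is 2 times the previous, so this is geometric with ratio 2. After n steps: c(n) = c(0)·2ⁿ = 8·2ⁿ.

c(n) = 8·2ⁿ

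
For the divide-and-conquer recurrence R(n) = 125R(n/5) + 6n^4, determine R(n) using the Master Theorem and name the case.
Master Theorem template: R(n) = a·R(n/b) + f(n).
Here: a=125, b=5, f(n)=6n^4
Compute log_b(a) = log_5(125) = 3.
f(n) = 6n^4 = Ω(n^(3+ε)) with ε = 1, and the regularity condition holds (a·f(n/b) = (a/b^4)·f(n) with a/b^4 = 5^-1 < 1). Case 3: R(n) = Θ(f(n)) = Θ(n^4).

Case 3: R(n) = Θ(n^4)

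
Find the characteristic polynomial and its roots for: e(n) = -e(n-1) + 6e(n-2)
Substitute e(n) = rⁿ and divide through by rⁿ⁻²: r² + r - 6 = 0
Factor: (r - 2)(r + 3) = 0, so r = 2, -3.
General solution: e(n) = A·2ⁿ + B·(-3)ⁿ

Characteristic: r² + r - 6 = 0, Roots: r = 2, -3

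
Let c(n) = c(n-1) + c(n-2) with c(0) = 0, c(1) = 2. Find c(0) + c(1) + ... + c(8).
Computing the sequence terms: 0, 2, 2, 4, 6, 10, 16, 26, 42
Adding these values together:

108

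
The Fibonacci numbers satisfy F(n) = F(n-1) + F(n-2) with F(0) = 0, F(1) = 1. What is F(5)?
Computing the sequence terms:
0, 1, 1, 2, 3, 5

5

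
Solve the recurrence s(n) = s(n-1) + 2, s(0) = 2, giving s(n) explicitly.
Recurrence: s(n) = s(n-1) + 2, initial: s(0) = 2.
Each step adds 2, so s(n) = s(0) + 2n = 2n + 2.

s(n) = 2n + 2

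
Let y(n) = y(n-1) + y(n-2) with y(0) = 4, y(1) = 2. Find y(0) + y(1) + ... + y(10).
Computing the sequence terms: 4, 2, 6, 8, 14, 22, 36, 58, 94, 152, 246
Adding these values together:

642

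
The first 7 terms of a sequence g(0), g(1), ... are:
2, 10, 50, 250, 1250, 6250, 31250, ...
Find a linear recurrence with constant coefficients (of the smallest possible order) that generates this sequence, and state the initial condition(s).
Look for the lowest-order linear relation among consecutive terms.
Observation: each term is 5× the previous.
Check at n=2: 5·10 = 50. ✓

g(n) = 5 × g(n-1), g(0) = 2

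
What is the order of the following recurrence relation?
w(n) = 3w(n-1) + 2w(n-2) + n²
The order is the largest lag k for which w(n-k) appears. Here the deepest term is w(n-2) (the n² term is non-homogeneous and does not affect the order), so the order is 2.

Order 2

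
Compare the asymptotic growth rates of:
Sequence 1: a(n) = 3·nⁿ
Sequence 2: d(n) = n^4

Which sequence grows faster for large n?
Comparing growth rates:
Growth-rate hierarchy: log n ≺ any polynomial ≺ any exponential cⁿ (c>1) ≺ n! ≺ nⁿ.
super-exponential nⁿ dominates polynomial degree 4 asymptotically.

a(n) grows faster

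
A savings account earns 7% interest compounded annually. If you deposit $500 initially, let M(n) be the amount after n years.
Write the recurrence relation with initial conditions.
Each year the balance grows by 7%, i.e. is multiplied by 1 + 7/100 = 1.07, so M(n) = 1.07 × M(n-1). The initial deposit gives M(0) = 500.
Unrolling gives the closed form M(n) = 500 × (1.07)ⁿ.

M(n) = 1.07 × M(n-1), M(0) = 500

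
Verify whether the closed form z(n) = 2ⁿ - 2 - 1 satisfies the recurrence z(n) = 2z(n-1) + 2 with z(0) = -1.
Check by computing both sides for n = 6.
From the recurrence with z(0) = -1:
  z(0) = -1, z(1) = 0, z(2) = 2, z(3) = 6, z(4) = 14, z(5) = 30, z(6) = 62
  so the recurrence gives z(6) = 62.
From the proposed closed form z(n) = 2ⁿ - 2 - 1:
  z(6) = 61.
The recurrence gives 62 but the closed form gives 61, so the closed form does not satisfy the recurrence.

No, the closed form is incorrect.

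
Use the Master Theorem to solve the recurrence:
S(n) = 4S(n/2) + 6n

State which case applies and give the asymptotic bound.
Master Theorem template: S(n) = a·S(n/b) + f(n).
Here: a=4, b=2, f(n)=6n
Compute log_b(a) = log_2(4) = 2.
f(n) = 6n = O(n^(2-ε)) with ε = 1. Case 1: S(n) = Θ(n^log_b(a)) = Θ(n^2).

Case 1: S(n) = Θ(n^2)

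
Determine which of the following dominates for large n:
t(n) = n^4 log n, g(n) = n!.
Comparing growth rates:
Growth-rate hierarchy: log n ≺ any polynomial ≺ any exponential cⁿ (c>1) ≺ n! ≺ nⁿ.
factorial dominates polynomial degree 4 (with log factor) asymptotically.

g(n) grows faster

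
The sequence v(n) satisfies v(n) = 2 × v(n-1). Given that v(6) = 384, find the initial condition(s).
In general v(n) = 2ⁿ · v(0). At n = 6: v(0) = v(6) / 2^6 = 384 / 64 = 6.

v(0) = 6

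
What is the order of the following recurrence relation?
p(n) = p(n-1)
The order is the largest lag k for which p(n-k) appears. Here the deepest term is p(n-1), so the order is 1.

Order 1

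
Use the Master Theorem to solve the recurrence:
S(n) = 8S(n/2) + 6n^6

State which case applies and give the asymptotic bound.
Master Theorem template: S(n) = a·S(n/b) + f(n).
Here: a=8, b=2, f(n)=6n^6
Compute log_b(a) = log_2(8) = 3.
f(n) = 6n^6 = Ω(n^(3+ε)) with ε = 3, and the regularity condition holds (a·f(n/b) = (a/b^6)·f(n) with a/b^6 = 2^-3 < 1). Case 3: S(n) = Θ(f(n)) = Θ(n^6).

Case 3: S(n) = Θ(n^6)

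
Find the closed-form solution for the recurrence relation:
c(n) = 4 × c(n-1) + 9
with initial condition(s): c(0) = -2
Recurrence: c(n) = 4 × c(n-1) + 9, initial: c(0) = -2.
Try c(n) = A·4ⁿ + C. Substituting: A·4ⁿ + C = 4(A·4ⁿ⁻¹ + C) + 9 = A·4ⁿ + 4C + 9, so C = 4C + 9, giving C = -3. Then c(0) = A - 3 = -2 gives A = 1.

c(n) = 4ⁿ - 3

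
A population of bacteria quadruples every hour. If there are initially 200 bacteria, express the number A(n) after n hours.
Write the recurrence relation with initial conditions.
Each hour multiplies the count by 4, so the count after n hours depends only on the count after n-1 hours: A(n) = 4 × A(n-1). The starting count gives A(0) = 200.
Unrolling n times gives the closed form A(n) = 200 × 4ⁿ.

A(n) = 4 × A(n-1), A(0) = 200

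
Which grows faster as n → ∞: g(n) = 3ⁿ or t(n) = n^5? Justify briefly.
Comparing growth rates:
Growth-rate hierarchy: log n ≺ any polynomial ≺ any exponential cⁿ (c>1) ≺ n! ≺ nⁿ.
exponential base 3 dominates polynomial degree 5 asymptotically.

g(n) grows faster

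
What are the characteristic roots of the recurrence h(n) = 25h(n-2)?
Substitute h(n) = rⁿ and divide through by rⁿ⁻²: r² - 25 = 0
Factor: (r - 5)(r + 5) = 0, so r = 5, -5.
General solution: h(n) = A·5ⁿ + B·(-5)ⁿ

Characteristic: r² - 25 = 0, Roots: r = 5, -5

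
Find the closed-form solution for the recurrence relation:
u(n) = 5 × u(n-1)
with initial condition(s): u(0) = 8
Recurrence: u(n) = 5 × u(n-1), initial: u(0) = 8.
Each term is 5 times the previous, so this is geometric with ratio 5. After n steps: u(n) = u(0)·5ⁿ = 8·5ⁿ.

u(n) = 8·5ⁿ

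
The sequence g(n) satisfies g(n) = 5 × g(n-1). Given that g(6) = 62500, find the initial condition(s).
In general g(n) = 5ⁿ · g(0). At n = 6: g(0) = g(6) / 5^6 = 62500 / 15625 = 4.

g(0) = 4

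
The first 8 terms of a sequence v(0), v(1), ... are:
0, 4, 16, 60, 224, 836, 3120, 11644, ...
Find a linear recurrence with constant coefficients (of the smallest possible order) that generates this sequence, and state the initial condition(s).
Look for the lowest-order linear relation among consecutive terms.
Observation: v(n) - 4·v(n-1) - (-1)·v(n-2) = 0 holds for the shown terms, and no order-1 relation v(n) = α·v(n-1) + β fits.
Check at n=3: 4·16 + (-1)·4 = 60. ✓

v(n) = 4v(n-1) - v(n-2), v(0) = 0, v(1) = 4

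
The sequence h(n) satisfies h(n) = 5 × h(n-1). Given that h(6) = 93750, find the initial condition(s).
In general h(n) = 5ⁿ · h(0). At n = 6: h(0) = h(6) / 5^6 = 93750 / 15625 = 6.

h(0) = 6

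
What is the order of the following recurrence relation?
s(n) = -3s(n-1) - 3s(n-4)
The order is the largest lag k for which s(n-k) appears. Here the deepest term is s(n-4), so the order is 4.

Order 4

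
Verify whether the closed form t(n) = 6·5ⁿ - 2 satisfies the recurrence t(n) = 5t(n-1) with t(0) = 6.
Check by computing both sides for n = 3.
From the recurrence with t(0) = 6:
  t(0) = 6, t(1) = 30, t(2) = 150, t(3) = 750
  so the recurrence gives t(3) = 750.
From the proposed closed form t(n) = 6·5ⁿ - 2:
  t(3) = 748.
The recurrence gives 750 but the closed form gives 748, so the closed form does not satisfy the recurrence.

No, the closed form is incorrect.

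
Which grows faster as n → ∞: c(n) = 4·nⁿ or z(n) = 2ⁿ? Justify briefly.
Comparing growth rates:
Growth-rate hierarchy: log n ≺ any polynomial ≺ any exponential cⁿ (c>1) ≺ n! ≺ nⁿ.
super-exponential nⁿ dominates exponential base 2 asymptotically.

c(n) grows faster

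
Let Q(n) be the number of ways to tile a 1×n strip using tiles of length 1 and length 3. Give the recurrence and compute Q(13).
Condition on the last tile: it has length 1 (leaving a 1×(n-1) strip) or length 3 (leaving a 1×(n-3) strip), so Q(n) = Q(n-1) + Q(n-3) (order-3 linear recurrence).
For 0 ≤ i < 3 only unit tiles fit, so Q(i) = 1.
Iterating the recurrence: Q(3) = 2, Q(4) = 3, Q(5) = 4, Q(6) = 6, Q(7) = 9, Q(8) = 13, Q(9) = 19, Q(10) = 28, Q(11) = 41, Q(12) = 60, Q(13) = 88.

Q(n) = Q(n-1) + Q(n-3), with Q(i) = 1 for 0 ≤ i < 3; Q(13) = 88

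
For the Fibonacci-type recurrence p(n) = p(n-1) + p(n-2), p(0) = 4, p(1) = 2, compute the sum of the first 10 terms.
Computing the sequence terms: 4, 2, 6, 8, 14, 22, 36, 58, 94, 152
Adding these values together:

396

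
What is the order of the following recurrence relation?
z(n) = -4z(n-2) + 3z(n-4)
The order is the largest lag k for which z(n-k) appears. Here the deepest term is z(n-4), so the order is 4.

Order 4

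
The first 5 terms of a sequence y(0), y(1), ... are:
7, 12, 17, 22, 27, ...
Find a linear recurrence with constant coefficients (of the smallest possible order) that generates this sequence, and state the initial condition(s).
Look for the lowest-order linear relation among consecutive terms.
Observation: consecutive differences are constant (= 5).
Check at n=2: 1·12 + 5 = 17. ✓

y(n) = y(n-1) + 5, y(0) = 7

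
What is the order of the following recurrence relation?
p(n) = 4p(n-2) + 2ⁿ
The order is the largest lag k for which p(n-k) appears. Here the deepest term is p(n-2) (the 2ⁿ term is non-homogeneous and does not affect the order), so the order is 2.

Order 2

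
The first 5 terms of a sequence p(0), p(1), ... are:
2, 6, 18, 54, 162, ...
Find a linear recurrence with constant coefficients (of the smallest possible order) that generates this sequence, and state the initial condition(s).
Look for the lowest-order linear relation among consecutive terms.
Observation: each term is 3× the previous.
Check at n=2: 3·6 = 18. ✓

p(n) = 3 × p(n-1), p(0) = 2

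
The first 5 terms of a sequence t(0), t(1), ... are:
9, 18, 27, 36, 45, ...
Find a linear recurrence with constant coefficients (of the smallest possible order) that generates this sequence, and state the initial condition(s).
Look for the lowest-order linear relation among consecutive terms.
Observation: consecutive differences are constant (= 9).
Check at n=2: 1·18 + 9 = 27. ✓

t(n) = t(n-1) + 9, t(0) = 9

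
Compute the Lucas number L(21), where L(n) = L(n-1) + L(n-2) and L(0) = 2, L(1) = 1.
Computing the sequence terms:
2, 1, 3, 4, 7, 11, 18, 29, 47, 76, 123, 199, 322, 521, 843, 1364, 2207, 3571, 5778, 9349, 15127, 24476

24476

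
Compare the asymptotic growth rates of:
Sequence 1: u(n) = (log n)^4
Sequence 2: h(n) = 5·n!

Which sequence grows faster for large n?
Comparing growth rates:
Growth-rate hierarchy: log n ≺ any polynomial ≺ any exponential cⁿ (c>1) ≺ n! ≺ nⁿ.
factorial dominates polylogarithmic (log n)^4 asymptotically.

h(n) grows faster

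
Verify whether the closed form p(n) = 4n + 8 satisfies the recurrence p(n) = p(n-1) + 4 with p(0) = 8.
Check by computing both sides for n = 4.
From the recurrence with p(0) = 8:
  p(0) = 8, p(1) = 12, p(2) = 16, p(3) = 20, p(4) = 24
  so the recurrence gives p(4) = 24.
From the proposed closed form p(n) = 4n + 8:
  p(4) = 24.
Both sides give 24 at n = 4, and the initial condition(s) match, so the closed form is consistent.

Yes, the closed form is correct.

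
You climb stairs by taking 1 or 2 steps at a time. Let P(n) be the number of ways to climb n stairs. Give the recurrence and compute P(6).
Condition on the size of the last step (1 to 2): before it there were n-1, …, n-2 stairs climbed, and these cases are disjoint, so P(n) = P(n-1) + P(n-2) (Fibonacci-type sequence).
Initial conditions by direct count (compositions of i into parts ≤ 2): P(1) = 1; P(2) = 2.
Iterating the recurrence: P(3) = 3, P(4) = 5, P(5) = 8, P(6) = 13.

P(n) = P(n-1) + P(n-2), P(1) = 1, P(2) = 2; P(6) = 13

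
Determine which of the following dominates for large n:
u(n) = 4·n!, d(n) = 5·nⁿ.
Comparing growth rates:
Growth-rate hierarchy: log n ≺ any polynomial ≺ any exponential cⁿ (c>1) ≺ n! ≺ nⁿ.
super-exponential nⁿ dominates factorial asymptotically.

d(n) grows faster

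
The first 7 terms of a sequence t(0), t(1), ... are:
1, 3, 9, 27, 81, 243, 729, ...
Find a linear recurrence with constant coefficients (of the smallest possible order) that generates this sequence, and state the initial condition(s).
Look for the lowest-order linear relation among consecutive terms.
Observation: each term is 3× the previous.
Check at n=2: 3·3 = 9. ✓

t(n) = 3 × t(n-1), t(0) = 1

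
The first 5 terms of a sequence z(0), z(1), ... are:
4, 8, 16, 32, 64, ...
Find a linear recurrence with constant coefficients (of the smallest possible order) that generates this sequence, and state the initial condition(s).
Look for the lowest-order linear relation among consecutive terms.
Observation: each term is 2× the previous.
Check at n=2: 2·8 = 16. ✓

z(n) = 2 × z(n-1), z(0) = 4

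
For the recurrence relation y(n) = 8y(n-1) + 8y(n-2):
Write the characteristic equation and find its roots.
Substitute y(n) = rⁿ and divide through by rⁿ⁻²: r² - 8r - 8 = 0
Discriminant: 8² + 4·8 = 96, not a perfect square, so by the quadratic formula r = (8 ± √96)/2.
General solution: y(n) = A·r₁ⁿ + B·r₂ⁿ where r₁,r₂ = (8 ± √96)/2

Characteristic: r² - 8r - 8 = 0, Roots: r = (8 ± √96)/2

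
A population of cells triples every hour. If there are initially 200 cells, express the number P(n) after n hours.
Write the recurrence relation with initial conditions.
Each hour multiplies the count by 3, so the count after n hours depends only on the count after n-1 hours: P(n) = 3 × P(n-1). The starting count gives P(0) = 200.
Unrolling n times gives the closed form P(n) = 200 × 3ⁿ.

P(n) = 3 × P(n-1), P(0) = 200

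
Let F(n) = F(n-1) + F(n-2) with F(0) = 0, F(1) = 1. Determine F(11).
Computing the sequence terms:
0, 1, 1, 2, 3, 5, 8, 13, 21, 34, 55, 89

89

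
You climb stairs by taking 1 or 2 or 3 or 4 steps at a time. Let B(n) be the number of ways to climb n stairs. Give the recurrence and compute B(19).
Condition on the size of the last step (1 to 4): before it there were n-1, …, n-4 stairs climbed, and these cases are disjoint, so B(n) = B(n-1) + B(n-2) + B(n-3) + B(n-4) (order-4 linear recurrence).
Initial conditions by direct count (compositions of i into parts ≤ 4): B(1) = 1; B(2) = 2; B(3) = 4; B(4) = 8.
Iterating the recurrence: B(5) = 15, B(6) = 29, B(7) = 56, B(8) = 108, B(9) = 208, B(10) = 401, B(11) = 773, B(12) = 1490, B(13) = 2872, B(14) = 5536, B(15) = 10671, B(16) = 20569, B(17) = 39648, B(18) = 76424, B(19) = 147312.

B(n) = B(n-1) + B(n-2) + B(n-3) + B(n-4), B(1) = 1, B(2) = 2, B(3) = 4, B(4) = 8; B(19) = 147312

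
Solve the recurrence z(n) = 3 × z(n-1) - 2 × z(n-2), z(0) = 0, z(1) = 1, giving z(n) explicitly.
Recurrence: z(n) = 3 × z(n-1) - 2 × z(n-2), initial: z(0) = 0, z(1) = 1.
Characteristic equation: r² - 3r + 2 = 0, which factors as (r - 2)(r - 1) = 0, so r = 2, 1. General solution z(n) = A·2ⁿ + B·1ⁿ. From z(0) = 0: A + B = 0. From z(1) = 1: 2A + 1B = 1. Solving gives A = 1, B = -1.

z(n) = 2ⁿ - 1ⁿ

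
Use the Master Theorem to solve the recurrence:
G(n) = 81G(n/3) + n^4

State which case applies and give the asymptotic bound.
Master Theorem template: G(n) = a·G(n/b) + f(n).
Here: a=81, b=3, f(n)=n^4
Compute log_b(a) = log_3(81) = 4.
f(n) = n^4 = Θ(n^4). Case 2: G(n) = Θ(n^4 log n).

Case 2: G(n) = Θ(n^4 log n)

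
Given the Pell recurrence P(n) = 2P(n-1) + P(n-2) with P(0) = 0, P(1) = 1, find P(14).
Computing the sequence terms:
0, 1, 2, 5, 12, 29, 70, 169, 408, 985, 2378, 5741, 13860, 33461, 80782

80782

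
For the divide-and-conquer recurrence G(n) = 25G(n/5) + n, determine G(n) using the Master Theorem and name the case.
Master Theorem template: G(n) = a·G(n/b) + f(n).
Here: a=25, b=5, f(n)=n
Compute log_b(a) = log_5(25) = 2.
f(n) = n = O(n^(2-ε)) with ε = 1. Case 1: G(n) = Θ(n^log_b(a)) = Θ(n^2).

Case 1: G(n) = Θ(n^2)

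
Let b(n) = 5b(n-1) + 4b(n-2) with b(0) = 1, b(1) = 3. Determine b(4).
Computing the sequence terms:
1, 3, 19, 107, 611

611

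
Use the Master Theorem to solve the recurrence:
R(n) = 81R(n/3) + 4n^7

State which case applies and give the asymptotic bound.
Master Theorem template: R(n) = a·R(n/b) + f(n).
Here: a=81, b=3, f(n)=4n^7
Compute log_b(a) = log_3(81) = 4.
f(n) = 4n^7 = Ω(n^(4+ε)) with ε = 3, and the regularity condition holds (a·f(n/b) = (a/b^7)·f(n) with a/b^7 = 3^-3 < 1). Case 3: R(n) = Θ(f(n)) = Θ(n^7).

Case 3: R(n) = Θ(n^7)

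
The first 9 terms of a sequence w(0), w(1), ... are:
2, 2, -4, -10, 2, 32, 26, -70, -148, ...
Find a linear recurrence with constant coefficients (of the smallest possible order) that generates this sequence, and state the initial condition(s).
Look for the lowest-order linear relation among consecutive terms.
Observation: w(n) - 1·w(n-1) - (-3)·w(n-2) = 0 holds for the shown terms, and no order-1 relation w(n) = α·w(n-1) + β fits.
Check at n=3: 1·-4 + (-3)·2 = -10. ✓

w(n) = w(n-1) - 3w(n-2), w(0) = 2, w(1) = 2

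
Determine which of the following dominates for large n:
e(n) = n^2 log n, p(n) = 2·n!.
Comparing growth rates:
Growth-rate hierarchy: log n ≺ any polynomial ≺ any exponential cⁿ (c>1) ≺ n! ≺ nⁿ.
factorial dominates polynomial degree 2 (with log factor) asymptotically.

p(n) grows faster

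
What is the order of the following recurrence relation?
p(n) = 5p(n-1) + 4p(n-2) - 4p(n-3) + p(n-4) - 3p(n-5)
The order is the largest lag k for which p(n-k) appears. Here the deepest term is p(n-5), so the order is 5.

Order 5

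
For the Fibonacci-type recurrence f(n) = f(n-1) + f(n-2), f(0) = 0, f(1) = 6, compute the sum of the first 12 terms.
Computing the sequence terms: 0, 6, 6, 12, 18, 30, 48, 78, 126, 204, 330, 534
Adding these values together:

1392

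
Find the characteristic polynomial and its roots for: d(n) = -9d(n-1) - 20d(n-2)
Substitute d(n) = rⁿ and divide through by rⁿ⁻²: r² + 9r + 20 = 0
Factor: (r + 4)(r + 5) = 0, so r = -4, -5.
General solution: d(n) = A·(-4)ⁿ + B·(-5)ⁿ

Characteristic: r² + 9r + 20 = 0, Roots: r = -4, -5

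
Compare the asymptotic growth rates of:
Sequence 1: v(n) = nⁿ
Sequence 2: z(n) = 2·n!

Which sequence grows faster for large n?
Comparing growth rates:
Growth-rate hierarchy: log n ≺ any polynomial ≺ any exponential cⁿ (c>1) ≺ n! ≺ nⁿ.
super-exponential nⁿ dominates factorial asymptotically.

v(n) grows faster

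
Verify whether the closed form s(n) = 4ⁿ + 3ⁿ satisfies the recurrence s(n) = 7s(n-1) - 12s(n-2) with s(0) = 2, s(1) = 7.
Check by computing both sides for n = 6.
From the recurrence with s(0) = 2, s(1) = 7:
  s(0) = 2, s(1) = 7, s(2) = 25, s(3) = 91, s(4) = 337, s(5) = 1267, s(6) = 4825
  so the recurrence gives s(6) = 4825.
From the proposed closed form s(n) = 4ⁿ + 3ⁿ:
  s(6) = 4825.
Both sides give 4825 at n = 6, and the initial condition(s) match, so the closed form is consistent.

Yes, the closed form is correct.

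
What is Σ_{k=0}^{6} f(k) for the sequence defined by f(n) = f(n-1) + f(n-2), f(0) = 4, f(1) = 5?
Computing the sequence terms: 4, 5, 9, 14, 23, 37, 60
Adding these values together:

152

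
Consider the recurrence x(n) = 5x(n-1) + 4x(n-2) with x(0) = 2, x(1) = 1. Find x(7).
Computing the sequence terms:
2, 1, 13, 69, 397, 2261, 12893, 73509

73509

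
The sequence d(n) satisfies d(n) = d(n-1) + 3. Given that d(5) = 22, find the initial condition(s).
d(5) = d(0) + 5·3, so d(0) = 22 - 15 = 7.

d(0) = 7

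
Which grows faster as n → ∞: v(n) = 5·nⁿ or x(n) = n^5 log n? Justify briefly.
Comparing growth rates:
Growth-rate hierarchy: log n ≺ any polynomial ≺ any exponential cⁿ (c>1) ≺ n! ≺ nⁿ.
super-exponential nⁿ dominates polynomial degree 5 (with log factor) asymptotically.

v(n) grows faster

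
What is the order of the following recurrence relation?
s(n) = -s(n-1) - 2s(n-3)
The order is the largest lag k for which s(n-k) appears. Here the deepest term is s(n-3), so the order is 3.

Order 3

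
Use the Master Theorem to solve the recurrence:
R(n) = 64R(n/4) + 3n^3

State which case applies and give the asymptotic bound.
Master Theorem template: R(n) = a·R(n/b) + f(n).
Here: a=64, b=4, f(n)=3n^3
Compute log_b(a) = log_4(64) = 3.
f(n) = 3n^3 = Θ(n^3). Case 2: R(n) = Θ(n^3 log n).

Case 2: R(n) = Θ(n^3 log n)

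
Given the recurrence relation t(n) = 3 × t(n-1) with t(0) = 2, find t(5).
Computing step by step:
t(0) = 2
t(1) = 3 × 2 = 6
t(2) = 3 × 6 = 18
t(3) = 3 × 18 = 54
t(4) = 3 × 54 = 162
t(5) = 3 × 162 = 486

486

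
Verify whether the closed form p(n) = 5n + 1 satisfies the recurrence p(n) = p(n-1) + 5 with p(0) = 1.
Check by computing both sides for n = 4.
From the recurrence with p(0) = 1:
  p(0) = 1, p(1) = 6, p(2) = 11, p(3) = 16, p(4) = 21
  so the recurrence gives p(4) = 21.
From the proposed closed form p(n) = 5n + 1:
  p(4) = 21.
Both sides give 21 at n = 4, and the initial condition(s) match, so the closed form is consistent.

Yes, the closed form is correct.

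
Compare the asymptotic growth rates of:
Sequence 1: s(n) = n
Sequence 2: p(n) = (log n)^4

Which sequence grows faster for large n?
Comparing growth rates:
Growth-rate hierarchy: log n ≺ any polynomial ≺ any exponential cⁿ (c>1) ≺ n! ≺ nⁿ.
polynomial degree 1 dominates polylogarithmic (log n)^4 asymptotically.

s(n) grows faster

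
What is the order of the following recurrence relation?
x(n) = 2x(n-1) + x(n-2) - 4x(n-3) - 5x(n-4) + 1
The order is the largest lag k for which x(n-k) appears. Here the deepest term is x(n-4) (the 1 term is non-homogeneous and does not affect the order), so the order is 4.

Order 4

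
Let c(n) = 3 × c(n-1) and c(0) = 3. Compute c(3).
Computing step by step:
c(0) = 3
c(1) = 3 × 3 = 9
c(2) = 3 × 9 = 27
c(3) = 3 × 27 = 81

81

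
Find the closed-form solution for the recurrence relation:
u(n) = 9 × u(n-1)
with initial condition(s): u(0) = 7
Recurrence: u(n) = 9 × u(n-1), initial: u(0) = 7.
Each term is 9 times the previous, so this is geometric with ratio 9. After n steps: u(n) = u(0)·9ⁿ = 7·9ⁿ.

u(n) = 7·9ⁿ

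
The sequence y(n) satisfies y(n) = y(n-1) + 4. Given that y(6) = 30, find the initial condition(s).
y(6) = y(0) + 6·4, so y(0) = 30 - 24 = 6.

y(0) = 6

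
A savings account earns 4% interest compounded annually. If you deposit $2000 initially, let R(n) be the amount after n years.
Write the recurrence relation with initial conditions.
Each year the balance grows by 4%, i.e. is multiplied by 1 + 4/100 = 1.04, so R(n) = 1.04 × R(n-1). The initial deposit gives R(0) = 2000.
Unrolling gives the closed form R(n) = 2000 × (1.04)ⁿ.

R(n) = 1.04 × R(n-1), R(0) = 2000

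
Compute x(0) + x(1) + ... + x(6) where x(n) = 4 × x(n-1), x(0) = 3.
Computing the sequence terms: 3, 12, 48, 192, 768, 3072, 12288
Adding these values together:

16383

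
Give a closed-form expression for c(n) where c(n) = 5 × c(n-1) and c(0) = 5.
Recurrence: c(n) = 5 × c(n-1), initial: c(0) = 5.
Each term is 5 times the previous, so this is geometric with ratio 5. After n steps: c(n) = c(0)·5ⁿ = 5·5ⁿ.

c(n) = 5·5ⁿ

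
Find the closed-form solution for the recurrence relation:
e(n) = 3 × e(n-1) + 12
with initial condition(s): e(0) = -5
Recurrence: e(n) = 3 × e(n-1) + 12, initial: e(0) = -5.
Try e(n) = A·3ⁿ + C. Substituting: A·3ⁿ + C = 3(A·3ⁿ⁻¹ + C) + 12 = A·3ⁿ + 3C + 12, so C = 3C + 12, giving C = -6. Then e(0) = A - 6 = -5 gives A = 1.

e(n) = 3ⁿ - 6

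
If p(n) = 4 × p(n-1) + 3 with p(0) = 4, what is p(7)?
Computing step by step:
p(0) = 4
p(1) = 4 × 4 + 3 = 19
p(2) = 4 × 19 + 3 = 79
p(3) = 4 × 79 + 3 = 319
p(4) = 4 × 319 + 3 = 1279
p(5) = 4 × 1279 + 3 = 5119
p(6) = 4 × 5119 + 3 = 20479
p(7) = 4 × 20479 + 3 = 81919

81919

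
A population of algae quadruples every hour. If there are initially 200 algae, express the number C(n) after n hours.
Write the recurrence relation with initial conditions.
Each hour multiplies the count by 4, so the count after n hours depends only on the count after n-1 hours: C(n) = 4 × C(n-1). The starting count gives C(0) = 200.
Unrolling n times gives the closed form C(n) = 200 × 4ⁿ.

C(n) = 4 × C(n-1), C(0) = 200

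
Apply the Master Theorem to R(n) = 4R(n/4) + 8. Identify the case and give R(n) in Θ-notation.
Master Theorem template: R(n) = a·R(n/b) + f(n).
Here: a=4, b=4, f(n)=8
Compute log_b(a) = log_4(4) = 1.
f(n) = 8 = O(n^(1-ε)) with ε = 1. Case 1: R(n) = Θ(n^log_b(a)) = Θ(n).

Case 1: R(n) = Θ(n)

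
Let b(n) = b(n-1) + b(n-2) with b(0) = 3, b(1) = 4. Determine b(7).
Computing the sequence terms:
3, 4, 7, 11, 18, 29, 47, 76

76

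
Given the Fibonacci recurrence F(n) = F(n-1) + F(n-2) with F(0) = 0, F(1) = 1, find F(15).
Computing the sequence terms:
0, 1, 1, 2, 3, 5, 8, 13, 21, 34, 55, 89, 144, 233, 377, 610

610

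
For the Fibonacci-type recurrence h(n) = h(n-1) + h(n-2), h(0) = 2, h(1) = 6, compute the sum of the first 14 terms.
Computing the sequence terms: 2, 6, 8, 14, 22, 36, 58, 94, 152, 246, 398, 644, 1042, 1686
Adding these values together:

4408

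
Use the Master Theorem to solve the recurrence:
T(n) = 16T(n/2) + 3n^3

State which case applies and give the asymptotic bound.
Master Theorem template: T(n) = a·T(n/b) + f(n).
Here: a=16, b=2, f(n)=3n^3
Compute log_b(a) = log_2(16) = 4.
f(n) = 3n^3 = O(n^(4-ε)) with ε = 1. Case 1: T(n) = Θ(n^log_b(a)) = Θ(n^4).

Case 1: T(n) = Θ(n^4)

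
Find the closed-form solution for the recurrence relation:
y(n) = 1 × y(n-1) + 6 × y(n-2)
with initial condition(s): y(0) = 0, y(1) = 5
Recurrence: y(n) = 1 × y(n-1) + 6 × y(n-2), initial: y(0) = 0, y(1) = 5.
Characteristic equation: r² - 1r - 6 = 0, which factors as (r - 3)(r + 2) = 0, so r = 3, -2. General solution y(n) = A·3ⁿ + B·(-2)ⁿ. From y(0) = 0: A + B = 0. From y(1) = 5: 3A - 2B = 5. Solving gives A = 1, B = -1.

y(n) = 3ⁿ - (-2)ⁿ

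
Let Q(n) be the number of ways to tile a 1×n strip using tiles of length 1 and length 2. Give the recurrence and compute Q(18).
Condition on the last tile: it has length 1 (leaving a 1×(n-1) strip) or length 2 (leaving a 1×(n-2) strip), so Q(n) = Q(n-1) + Q(n-2) (order-2 linear recurrence).
For 0 ≤ i < 2 only unit tiles fit, so Q(i) = 1.
Iterating the recurrence: Q(2) = 2, Q(3) = 3, Q(4) = 5, Q(5) = 8, Q(6) = 13, Q(7) = 21, Q(8) = 34, Q(9) = 55, Q(10) = 89, Q(11) = 144, Q(12) = 233, Q(13) = 377, Q(14) = 610, Q(15) = 987, Q(16) = 1597, Q(17) = 2584, Q(18) = 4181.

Q(n) = Q(n-1) + Q(n-2), with Q(i) = 1 for 0 ≤ i < 2; Q(18) = 4181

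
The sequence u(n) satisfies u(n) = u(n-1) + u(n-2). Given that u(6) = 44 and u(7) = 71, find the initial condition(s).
Work backwards using u(k) = u(k+2) - u(k+1):
u(5) = u(7) - u(6) = 71 - 44 = 27
u(4) = u(6) - u(5) = 44 - 27 = 17
u(3) = u(5) - u(4) = 27 - 17 = 10
u(2) = u(4) - u(3) = 17 - 10 = 7
u(1) = u(3) - u(2) = 10 - 7 = 3
u(0) = u(2) - u(1) = 7 - 3 = 4

u(0) = 4, u(1) = 3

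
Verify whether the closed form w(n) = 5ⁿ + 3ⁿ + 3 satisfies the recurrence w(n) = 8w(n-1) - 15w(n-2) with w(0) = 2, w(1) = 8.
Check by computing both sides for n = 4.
From the recurrence with w(0) = 2, w(1) = 8:
  w(0) = 2, w(1) = 8, w(2) = 34, w(3) = 152, w(4) = 706
  so the recurrence gives w(4) = 706.
From the proposed closed form w(n) = 5ⁿ + 3ⁿ + 3:
  w(4) = 709.
The recurrence gives 706 but the closed form gives 709, so the closed form does not satisfy the recurrence.

No, the closed form is incorrect.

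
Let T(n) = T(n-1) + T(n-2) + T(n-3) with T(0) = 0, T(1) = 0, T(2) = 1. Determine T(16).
Computing the sequence terms:
0, 0, 1, 1, 2, 4, 7, 13, 24, 44, 81, 149, 274, 504, 927, 1705, 3136

3136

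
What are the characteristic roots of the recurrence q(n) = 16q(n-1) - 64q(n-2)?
Substitute q(n) = rⁿ and divide through by rⁿ⁻²: r² - 16r + 64 = 0
Factor: (r - 8)² = 0, so r = 8 (double root).
General solution: q(n) = (A + Bn)·8ⁿ

Characteristic: r² - 16r + 64 = 0, Roots: r = 8 (double root)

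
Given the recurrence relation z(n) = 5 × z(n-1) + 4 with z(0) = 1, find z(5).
Computing step by step:
z(0) = 1
z(1) = 5 × 1 + 4 = 9
z(2) = 5 × 9 + 4 = 49
z(3) = 5 × 49 + 4 = 249
z(4) = 5 × 249 + 4 = 1249
z(5) = 5 × 1249 + 4 = 6249

6249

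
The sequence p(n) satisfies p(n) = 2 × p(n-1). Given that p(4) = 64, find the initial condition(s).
In general p(n) = 2ⁿ · p(0). At n = 4: p(0) = p(4) / 2^4 = 64 / 16 = 4.

p(0) = 4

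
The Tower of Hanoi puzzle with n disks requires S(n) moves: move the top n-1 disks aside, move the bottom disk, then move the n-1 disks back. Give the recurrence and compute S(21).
Moving n disks = move the top n-1 disks aside (S(n-1) moves) + move the largest disk (1 move) + move the n-1 disks back on top (S(n-1) moves), so S(n) = 2S(n-1) + 1, with S(1) = 1 (a single disk takes one move).
First terms: 1, 3, 7, 15, 31, 63, … — each is one less than a power of 2. Indeed S(n) + 1 = 2(S(n-1) + 1) with S(1) + 1 = 2, so S(n) + 1 = 2ⁿ and S(n) = 2ⁿ - 1.
Hence S(21) = 2^21 - 1 = 2097152 - 1 = 2097151.

S(n) = 2S(n-1) + 1, S(1) = 1; S(21) = 2097151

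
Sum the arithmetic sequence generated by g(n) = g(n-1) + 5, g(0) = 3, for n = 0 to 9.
Computing the sequence terms: 3, 8, 13, 18, 23, 28, 33, 38, 43, 48
Adding these values together:

255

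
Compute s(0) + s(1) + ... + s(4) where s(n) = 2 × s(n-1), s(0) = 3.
Computing the sequence terms: 3, 6, 12, 24, 48
Adding these values together:

93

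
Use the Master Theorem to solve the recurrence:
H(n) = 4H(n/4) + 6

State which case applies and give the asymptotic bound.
Master Theorem template: H(n) = a·H(n/b) + f(n).
Here: a=4, b=4, f(n)=6
Compute log_b(a) = log_4(4) = 1.
f(n) = 6 = O(n^(1-ε)) with ε = 1. Case 1: H(n) = Θ(n^log_b(a)) = Θ(n).

Case 1: H(n) = Θ(n)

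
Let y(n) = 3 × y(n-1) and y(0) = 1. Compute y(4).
Computing step by step:
y(0) = 1
y(1) = 3 × 1 = 3
y(2) = 3 × 3 = 9
y(3) = 3 × 9 = 27
y(4) = 3 × 27 = 81

81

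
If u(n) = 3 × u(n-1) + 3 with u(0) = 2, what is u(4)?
Computing step by step:
u(0) = 2
u(1) = 3 × 2 + 3 = 9
u(2) = 3 × 9 + 3 = 30
u(3) = 3 × 30 + 3 = 93
u(4) = 3 × 93 + 3 = 282

282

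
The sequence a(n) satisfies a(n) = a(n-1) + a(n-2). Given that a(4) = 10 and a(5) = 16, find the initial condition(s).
Work backwards using a(k) = a(k+2) - a(k+1):
a(3) = a(5) - a(4) = 16 - 10 = 6
a(2) = a(4) - a(3) = 10 - 6 = 4
a(1) = a(3) - a(2) = 6 - 4 = 2
a(0) = a(2) - a(1) = 4 - 2 = 2

a(0) = 2, a(1) = 2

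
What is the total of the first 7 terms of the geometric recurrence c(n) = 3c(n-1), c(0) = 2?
Computing the sequence terms: 2, 6, 18, 54, 162, 486, 1458
Adding these values together:

2186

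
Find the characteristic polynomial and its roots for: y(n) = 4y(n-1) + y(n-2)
Substitute y(n) = rⁿ and divide through by rⁿ⁻²: r² - 4r - 1 = 0
Discriminant: 4² + 4·1 = 20, not a perfect square, so by the quadratic formula r = (4 ± √20)/2.
General solution: y(n) = A·r₁ⁿ + B·r₂ⁿ where r₁,r₂ = (4 ± √20)/2

Characteristic: r² - 4r - 1 = 0, Roots: r = (4 ± √20)/2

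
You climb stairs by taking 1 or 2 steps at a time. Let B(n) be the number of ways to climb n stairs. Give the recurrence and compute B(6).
Condition on the size of the last step (1 to 2): before it there were n-1, …, n-2 stairs climbed, and these cases are disjoint, so B(n) = B(n-1) + B(n-2) (Fibonacci-type sequence).
Initial conditions by direct count (compositions of i into parts ≤ 2): B(1) = 1; B(2) = 2.
Iterating the recurrence: B(3) = 3, B(4) = 5, B(5) = 8, B(6) = 13.

B(n) = B(n-1) + B(n-2), B(1) = 1, B(2) = 2; B(6) = 13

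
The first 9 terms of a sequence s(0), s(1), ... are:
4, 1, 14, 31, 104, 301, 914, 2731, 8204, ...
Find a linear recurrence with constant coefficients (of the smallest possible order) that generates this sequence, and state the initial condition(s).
Look for the lowest-order linear relation among consecutive terms.
Observation: s(n) - 2·s(n-1) - (3)·s(n-2) = 0 holds for the shown terms, and no order-1 relation s(n) = α·s(n-1) + β fits.
Check at n=3: 2·14 + (3)·1 = 31. ✓

s(n) = 2s(n-1) + 3s(n-2), s(0) = 4, s(1) = 1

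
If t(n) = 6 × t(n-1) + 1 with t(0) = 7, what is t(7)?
Computing step by step:
t(0) = 7
t(1) = 6 × 7 + 1 = 43
t(2) = 6 × 43 + 1 = 259
t(3) = 6 × 259 + 1 = 1555
t(4) = 6 × 1555 + 1 = 9331
t(5) = 6 × 9331 + 1 = 55987
t(6) = 6 × 55987 + 1 = 335923
t(7) = 6 × 335923 + 1 = 2015539

2015539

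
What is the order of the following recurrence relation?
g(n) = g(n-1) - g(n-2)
The order is the largest lag k for which g(n-k) appears. Here the deepest term is g(n-2), so the order is 2.

Order 2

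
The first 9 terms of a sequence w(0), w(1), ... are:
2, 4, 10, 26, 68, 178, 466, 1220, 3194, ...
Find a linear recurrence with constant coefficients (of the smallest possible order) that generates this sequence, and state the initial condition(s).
Look for the lowest-order linear relation among consecutive terms.
Observation: w(n) - 3·w(n-1) - (-1)·w(n-2) = 0 holds for the shown terms, and no order-1 relation w(n) = α·w(n-1) + β fits.
Check at n=3: 3·10 + (-1)·4 = 26. ✓

w(n) = 3w(n-1) - w(n-2), w(0) = 2, w(1) = 4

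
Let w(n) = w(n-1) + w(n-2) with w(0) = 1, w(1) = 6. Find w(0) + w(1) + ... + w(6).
Computing the sequence terms: 1, 6, 7, 13, 20, 33, 53
Adding these values together:

133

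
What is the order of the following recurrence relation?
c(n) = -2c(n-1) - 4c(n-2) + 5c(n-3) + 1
The order is the largest lag k for which c(n-k) appears. Here the deepest term is c(n-3) (the 1 term is non-homogeneous and does not affect the order), so the order is 3.

Order 3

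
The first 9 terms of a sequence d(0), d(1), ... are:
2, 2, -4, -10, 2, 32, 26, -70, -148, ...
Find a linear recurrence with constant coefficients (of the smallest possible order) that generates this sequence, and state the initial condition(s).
Look for the lowest-order linear relation among consecutive terms.
Observation: d(n) - 1·d(n-1) - (-3)·d(n-2) = 0 holds for the shown terms, and no order-1 relation d(n) = α·d(n-1) + β fits.
Check at n=3: 1·-4 + (-3)·2 = -10. ✓

d(n) = d(n-1) - 3d(n-2), d(0) = 2, d(1) = 2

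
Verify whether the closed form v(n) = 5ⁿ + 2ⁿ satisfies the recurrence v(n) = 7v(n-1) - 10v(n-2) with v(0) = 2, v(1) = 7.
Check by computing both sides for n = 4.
From the recurrence with v(0) = 2, v(1) = 7:
  v(0) = 2, v(1) = 7, v(2) = 29, v(3) = 133, v(4) = 641
  so the recurrence gives v(4) = 641.
From the proposed closed form v(n) = 5ⁿ + 2ⁿ:
  v(4) = 641.
Both sides give 641 at n = 4, and the initial condition(s) match, so the closed form is consistent.

Yes, the closed form is correct.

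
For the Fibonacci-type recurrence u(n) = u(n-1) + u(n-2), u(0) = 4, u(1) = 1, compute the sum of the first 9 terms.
Computing the sequence terms: 4, 1, 5, 6, 11, 17, 28, 45, 73
Adding these values together:

190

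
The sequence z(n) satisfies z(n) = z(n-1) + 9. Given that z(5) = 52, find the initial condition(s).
z(5) = z(0) + 5·9, so z(0) = 52 - 45 = 7.

z(0) = 7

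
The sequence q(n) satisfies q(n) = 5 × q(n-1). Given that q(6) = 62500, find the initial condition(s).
In general q(n) = 5ⁿ · q(0). At n = 6: q(0) = q(6) / 5^6 = 62500 / 15625 = 4.

q(0) = 4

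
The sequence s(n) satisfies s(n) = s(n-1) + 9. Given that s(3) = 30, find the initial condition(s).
s(3) = s(0) + 3·9, so s(0) = 30 - 27 = 3.

s(0) = 3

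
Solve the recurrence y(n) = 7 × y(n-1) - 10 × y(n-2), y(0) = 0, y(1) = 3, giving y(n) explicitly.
Recurrence: y(n) = 7 × y(n-1) - 10 × y(n-2), initial: y(0) = 0, y(1) = 3.
Characteristic equation: r² - 7r + 10 = 0, which factors as (r - 5)(r - 2) = 0, so r = 5, 2. General solution y(n) = A·5ⁿ + B·2ⁿ. From y(0) = 0: A + B = 0. From y(1) = 3: 5A + 2B = 3. Solving gives A = 1, B = -1.

y(n) = 5ⁿ - 2ⁿ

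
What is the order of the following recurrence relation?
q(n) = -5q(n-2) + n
The order is the largest lag k for which q(n-k) appears. Here the deepest term is q(n-2) (the n term is non-homogeneous and does not affect the order), so the order is 2.

Order 2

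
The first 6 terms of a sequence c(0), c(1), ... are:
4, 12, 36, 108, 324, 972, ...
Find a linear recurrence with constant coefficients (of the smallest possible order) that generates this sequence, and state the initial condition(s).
Look for the lowest-order linear relation among consecutive terms.
Observation: each term is 3× the previous.
Check at n=2: 3·12 = 36. ✓

c(n) = 3 × c(n-1), c(0) = 4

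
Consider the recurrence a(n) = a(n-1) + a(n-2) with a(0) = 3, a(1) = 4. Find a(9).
Computing the sequence terms:
3, 4, 7, 11, 18, 29, 47, 76, 123, 199

199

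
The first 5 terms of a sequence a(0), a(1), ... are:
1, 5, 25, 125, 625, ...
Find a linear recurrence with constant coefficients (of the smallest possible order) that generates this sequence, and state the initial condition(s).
Look for the lowest-order linear relation among consecutive terms.
Observation: each term is 5× the previous.
Check at n=2: 5·5 = 25. ✓

a(n) = 5 × a(n-1), a(0) = 1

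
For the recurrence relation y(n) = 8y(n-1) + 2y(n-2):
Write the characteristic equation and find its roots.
Substitute y(n) = rⁿ and divide through by rⁿ⁻²: r² - 8r - 2 = 0
Discriminant: 8² + 4·2 = 72, not a perfect square, so by the quadratic formula r = (8 ± √72)/2.
General solution: y(n) = A·r₁ⁿ + B·r₂ⁿ where r₁,r₂ = (8 ± √72)/2

Characteristic: r² - 8r - 2 = 0, Roots: r = (8 ± √72)/2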